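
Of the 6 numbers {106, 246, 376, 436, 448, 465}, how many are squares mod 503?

(106/503) = -1 → non-residue.
(246/503) = -1 → non-residue.
(376/503) = +1 → QR.
(436/503) = -1 → non-residue.
(448/503) = +1 → QR.
(465/503) = +1 → QR.
Total quadratic residues among the 6: 3.

3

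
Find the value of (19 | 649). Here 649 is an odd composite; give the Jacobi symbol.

Reciprocity: 19 ≡ 3 and 649 ≡ 1 (mod 4), so (19/649) = +(649/19).
Reduce top mod 19: now compute (3/19).
Reciprocity: 3 ≡ 3 and 19 ≡ 3 (mod 4), so (3/19) = −(19/3).
Reduce top mod 3: now compute (1/3).
Reached (1/3) = 1. Collecting the sign flips along the way, the symbol is -1.

-1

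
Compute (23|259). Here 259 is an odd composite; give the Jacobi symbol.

-1

Reciprocity: 23 ≡ 3 and 259 ≡ 3 (mod 4), so (23/259) = −(259/23).
Reduce top mod 23: now compute (6/23).
Pull out 2: since 23 ≡ 7 (mod 8), (2/23) = +1.
Reciprocity: 3 ≡ 3 and 23 ≡ 3 (mod 4), so (3/23) = −(23/3).
Reduce top mod 3: now compute (2/3).
Pull out 2: since 3 ≡ 3 (mod 8), (2/3) = -1.
Reached (1/3) = 1. Collecting the sign flips along the way, the symbol is -1.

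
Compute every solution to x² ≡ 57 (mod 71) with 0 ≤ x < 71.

25, 46

Since 71 ≡ 3 (mod 4), a square root of 57 is 57^((71+1)/4) = 57^18 mod 71.
Repeated squaring: 57^2≡54, 57^4≡5, 57^8≡25, 57^16≡57 (mod 71).
57^18 = 57^(16+2) ≡ 25 (mod 71).
Check: 25² = 625 ≡ 57 (mod 71). The two roots are 25 and 46.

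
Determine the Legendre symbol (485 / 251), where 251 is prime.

First reduce: 485 ≡ 234 (mod 251).
Pull out 2: since 251 ≡ 3 (mod 8), (2/251) = -1.
Reciprocity: 117 ≡ 1 and 251 ≡ 3 (mod 4), so (117/251) = +(251/117).
Reduce top mod 117: now compute (17/117).
Reciprocity: 17 ≡ 1 and 117 ≡ 1 (mod 4), so (17/117) = +(117/17).
Reduce top mod 17: now compute (15/17).
Reciprocity: 15 ≡ 3 and 17 ≡ 1 (mod 4), so (15/17) = +(17/15).
Reduce top mod 15: now compute (2/15).
Pull out 2: since 15 ≡ 7 (mod 8), (2/15) = +1.
Reached (1/15) = 1. Collecting the sign flips along the way, the symbol is -1.

-1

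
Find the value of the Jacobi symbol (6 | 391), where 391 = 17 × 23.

-1

Pull out 2: since 391 ≡ 7 (mod 8), (2/391) = +1.
Reciprocity: 3 ≡ 3 and 391 ≡ 3 (mod 4), so (3/391) = −(391/3).
Reduce top mod 3: now compute (1/3).
Reached (1/3) = 1. Collecting the sign flips along the way, the symbol is -1.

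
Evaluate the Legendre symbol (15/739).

Euler's criterion: (15/739) ≡ 15^369 (mod 739).
15^2 ≡ 225 (mod 739)
15^4 ≡ 373 (mod 739)
15^8 ≡ 197 (mod 739)
15^16 ≡ 381 (mod 739)
15^32 ≡ 317 (mod 739)
15^64 ≡ 724 (mod 739)
15^128 ≡ 225 (mod 739)
15^256 ≡ 373 (mod 739)
15^369 = 15^(256+64+32+16+1) ≡ 738 (mod 739).
Result is 738 ≡ −1, so (15/739) = −1.

-1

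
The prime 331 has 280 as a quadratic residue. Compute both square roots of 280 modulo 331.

131, 200

Since 331 ≡ 3 (mod 4), a square root of 280 is 280^((331+1)/4) = 280^83 mod 331.
Repeated squaring: 280^2≡284, 280^4≡223, 280^8≡79, 280^16≡283, 280^32≡318, 280^64≡169 (mod 331).
280^83 = 280^(64+16+2+1) ≡ 131 (mod 331).
Check: 131² = 17161 ≡ 280 (mod 331). The two roots are 131 and 200.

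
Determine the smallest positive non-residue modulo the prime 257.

3

(2/257) = +1, so 2 is a residue.
(3/257) = −1, so 3 is the smallest positive non-residue mod 257.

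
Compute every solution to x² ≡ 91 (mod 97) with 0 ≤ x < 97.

97 ≡ 1 (mod 4), so we find a root by search.
Trying successive values, 24² = 576 ≡ 91 (mod 97). The other root is 97 − 24 = 73.

24, 73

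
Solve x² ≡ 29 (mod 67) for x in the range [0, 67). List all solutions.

30, 37

Since 67 ≡ 3 (mod 4), a square root of 29 is 29^((67+1)/4) = 29^17 mod 67.
Repeated squaring: 29^2≡37, 29^4≡29, 29^8≡37, 29^16≡29 (mod 67).
29^17 = 29^(16+1) ≡ 37 (mod 67).
Check: 37² = 1369 ≡ 29 (mod 67). The two roots are 30 and 37.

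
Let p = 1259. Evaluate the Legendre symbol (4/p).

1

Pull out 2^2: since 1259 ≡ 3 (mod 8), (2/1259) = -1, so (2/1259)^2 = +1.
Reached (1/1259) = 1. Collecting the sign flips along the way, the symbol is +1.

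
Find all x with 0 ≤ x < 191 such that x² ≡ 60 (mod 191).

92, 99

Since 191 ≡ 3 (mod 4), a square root of 60 is 60^((191+1)/4) = 60^48 mod 191.
Repeated squaring: 60^2≡162, 60^4≡77, 60^8≡8, 60^16≡64, 60^32≡85 (mod 191).
60^48 = 60^(32+16) ≡ 92 (mod 191).
Check: 92² = 8464 ≡ 60 (mod 191). The two roots are 92 and 99.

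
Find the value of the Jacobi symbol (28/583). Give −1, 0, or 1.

-1

Pull out 2^2: since 583 ≡ 7 (mod 8), (2/583) = +1, so (2/583)^2 = +1.
Reciprocity: 7 ≡ 3 and 583 ≡ 3 (mod 4), so (7/583) = −(583/7).
Reduce top mod 7: now compute (2/7).
Pull out 2: since 7 ≡ 7 (mod 8), (2/7) = +1.
Reached (1/7) = 1. Collecting the sign flips along the way, the symbol is -1.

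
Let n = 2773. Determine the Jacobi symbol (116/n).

-1

Pull out 2^2: since 2773 ≡ 5 (mod 8), (2/2773) = -1, so (2/2773)^2 = +1.
Reciprocity: 29 ≡ 1 and 2773 ≡ 1 (mod 4), so (29/2773) = +(2773/29).
Reduce top mod 29: now compute (18/29).
Pull out 2: since 29 ≡ 5 (mod 8), (2/29) = -1.
Reciprocity: 9 ≡ 1 and 29 ≡ 1 (mod 4), so (9/29) = +(29/9).
Reduce top mod 9: now compute (2/9).
Pull out 2: since 9 ≡ 1 (mod 8), (2/9) = +1.
Reached (1/9) = 1. Collecting the sign flips along the way, the symbol is -1.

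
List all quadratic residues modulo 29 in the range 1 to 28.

1, 4, 5, 6, 7, 9, 13, 16, 20, 22, 23, 24, 25, 28

Square k = 1,…,14 (k and 29−k give the same square):
1²=1, 2²=4, 3²=9, 4²=16, 5²=25, 6²≡7, 7²≡20, 8²≡6, 9²≡23, 10²≡13, 11²≡5, 12²≡28, 13²≡24, 14²≡22 (mod 29).
So the quadratic residues mod 29 are {1, 4, 5, 6, 7, 9, 13, 16, 20, 22, 23, 24, 25, 28}.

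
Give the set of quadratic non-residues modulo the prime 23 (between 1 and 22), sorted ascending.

Square k = 1,…,11 (k and 23−k give the same square):
1²=1, 2²=4, 3²=9, 4²=16, 5²≡2, 6²≡13, 7²≡3, 8²≡18, 9²≡12, 10²≡8, 11²≡6 (mod 23).
The residues are {1, 2, 3, 4, 6, 8, 9, 12, 13, 16, 18}; the non-residues are the remaining 11 nonzero classes.

5,7,10,11,14,15,17,19,20,21,22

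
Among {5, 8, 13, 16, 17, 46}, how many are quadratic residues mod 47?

3

(5/47) = -1 → non-residue.
(8/47) = +1 → QR.
(13/47) = -1 → non-residue.
(16/47) = +1 → QR.
(17/47) = +1 → QR.
(46/47) = -1 → non-residue.
Total quadratic residues among the 6: 3.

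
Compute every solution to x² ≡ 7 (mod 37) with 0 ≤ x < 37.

9, 28

37 ≡ 1 (mod 4), so we find a root by search.
Trying successive values, 9² = 81 ≡ 7 (mod 37). The other root is 37 − 9 = 28.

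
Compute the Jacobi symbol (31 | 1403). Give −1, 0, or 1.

Reciprocity: 31 ≡ 3 and 1403 ≡ 3 (mod 4), so (31/1403) = −(1403/31).
Reduce top mod 31: now compute (8/31).
Pull out 2^3: since 31 ≡ 7 (mod 8), (2/31) = +1, so (2/31)^3 = +1.
Reached (1/31) = 1. Collecting the sign flips along the way, the symbol is -1.

-1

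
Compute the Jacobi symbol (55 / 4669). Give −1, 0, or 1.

Reciprocity: 55 ≡ 3 and 4669 ≡ 1 (mod 4), so (55/4669) = +(4669/55).
Reduce top mod 55: now compute (49/55).
Reciprocity: 49 ≡ 1 and 55 ≡ 3 (mod 4), so (49/55) = +(55/49).
Reduce top mod 49: now compute (6/49).
Pull out 2: since 49 ≡ 1 (mod 8), (2/49) = +1.
Reciprocity: 3 ≡ 3 and 49 ≡ 1 (mod 4), so (3/49) = +(49/3).
Reduce top mod 3: now compute (1/3).
Reached (1/3) = 1. Collecting the sign flips along the way, the symbol is +1.

1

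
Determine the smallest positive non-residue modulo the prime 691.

2

(2/691) = −1, so 2 is the smallest positive non-residue mod 691.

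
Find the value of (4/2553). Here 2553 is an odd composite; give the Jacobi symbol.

Pull out 2^2: since 2553 ≡ 1 (mod 8), (2/2553) = +1, so (2/2553)^2 = +1.
Reached (1/2553) = 1. Collecting the sign flips along the way, the symbol is +1.

1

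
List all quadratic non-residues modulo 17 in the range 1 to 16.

Square k = 1,…,8 (k and 17−k give the same square):
1²=1, 2²=4, 3²=9, 4²=16, 5²≡8, 6²≡2, 7²≡15, 8²≡13 (mod 17).
The residues are {1, 2, 4, 8, 9, 13, 15, 16}; the non-residues are the remaining 8 nonzero classes.

3,5,6,7,10,11,12,14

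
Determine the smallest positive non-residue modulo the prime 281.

(2/281) = +1, so 2 is a residue.
(3/281) = −1, so 3 is the smallest positive non-residue mod 281.

3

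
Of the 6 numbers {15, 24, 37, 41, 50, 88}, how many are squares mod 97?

(15/97) = -1 → non-residue.
(24/97) = +1 → QR.
(37/97) = -1 → non-residue.
(41/97) = -1 → non-residue.
(50/97) = +1 → QR.
(88/97) = +1 → QR.
Total quadratic residues among the 6: 3.

3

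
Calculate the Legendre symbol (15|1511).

Reciprocity: 15 ≡ 3 and 1511 ≡ 3 (mod 4), so (15/1511) = −(1511/15).
Reduce top mod 15: now compute (11/15).
Reciprocity: 11 ≡ 3 and 15 ≡ 3 (mod 4), so (11/15) = −(15/11).
Reduce top mod 11: now compute (4/11).
Pull out 2^2: since 11 ≡ 3 (mod 8), (2/11) = -1, so (2/11)^2 = +1.
Reached (1/11) = 1. Collecting the sign flips along the way, the symbol is +1.

1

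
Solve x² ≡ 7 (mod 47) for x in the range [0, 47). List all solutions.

Since 47 ≡ 3 (mod 4), a square root of 7 is 7^((47+1)/4) = 7^12 mod 47.
Repeated squaring: 7^2≡2, 7^4≡4, 7^8≡16 (mod 47).
7^12 = 7^(8+4) ≡ 17 (mod 47).
Check: 17² = 289 ≡ 7 (mod 47). The two roots are 17 and 30.

17, 30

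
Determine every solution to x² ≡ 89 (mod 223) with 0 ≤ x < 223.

85, 138

Since 223 ≡ 3 (mod 4), a square root of 89 is 89^((223+1)/4) = 89^56 mod 223.
Repeated squaring: 89^2≡116, 89^4≡76, 89^8≡201, 89^16≡38, 89^32≡106 (mod 223).
89^56 = 89^(32+16+8) ≡ 138 (mod 223).
Check: 138² = 19044 ≡ 89 (mod 223). The two roots are 85 and 138.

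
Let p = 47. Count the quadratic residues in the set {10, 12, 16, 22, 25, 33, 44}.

(10/47) = -1 → non-residue.
(12/47) = +1 → QR.
(16/47) = +1 → QR.
(22/47) = -1 → non-residue.
(25/47) = +1 → QR.
(33/47) = -1 → non-residue.
(44/47) = -1 → non-residue.
Total quadratic residues among the 7: 3.

3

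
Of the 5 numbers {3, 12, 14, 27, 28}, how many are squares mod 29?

(3/29) = -1 → non-residue.
(12/29) = -1 → non-residue.
(14/29) = -1 → non-residue.
(27/29) = -1 → non-residue.
(28/29) = +1 → QR.
Total quadratic residues among the 5: 1.

1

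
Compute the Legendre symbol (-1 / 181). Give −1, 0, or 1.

Euler's criterion: (-1/181) ≡ 180^90 (mod 181).
180^2 ≡ 1 (mod 181)
180^4 ≡ 1 (mod 181)
180^8 ≡ 1 (mod 181)
180^16 ≡ 1 (mod 181)
180^32 ≡ 1 (mod 181)
180^64 ≡ 1 (mod 181)
180^90 = 180^(64+16+8+2) ≡ 1 (mod 181).
Result is 1, so (-1/181) = 1.

1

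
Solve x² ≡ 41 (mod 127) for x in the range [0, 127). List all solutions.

Since 127 ≡ 3 (mod 4), a square root of 41 is 41^((127+1)/4) = 41^32 mod 127.
Repeated squaring: 41^2≡30, 41^4≡11, 41^8≡121, 41^16≡36, 41^32≡26 (mod 127).
41^32 = 41^(32) ≡ 26 (mod 127).
Check: 26² = 676 ≡ 41 (mod 127). The two roots are 26 and 101.

26, 101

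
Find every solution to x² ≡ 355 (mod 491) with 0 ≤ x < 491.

Since 491 ≡ 3 (mod 4), a square root of 355 is 355^((491+1)/4) = 355^123 mod 491.
Repeated squaring: 355^2≡329, 355^4≡221, 355^8≡232, 355^16≡305, 355^32≡226, 355^64≡12 (mod 491).
355^123 = 355^(64+32+16+8+2+1) ≡ 181 (mod 491).
Check: 181² = 32761 ≡ 355 (mod 491). The two roots are 181 and 310.

181, 310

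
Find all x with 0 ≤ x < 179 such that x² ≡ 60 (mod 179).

Since 179 ≡ 3 (mod 4), a square root of 60 is 60^((179+1)/4) = 60^45 mod 179.
Repeated squaring: 60^2≡20, 60^4≡42, 60^8≡153, 60^16≡139, 60^32≡168 (mod 179).
60^45 = 60^(32+8+4+1) ≡ 66 (mod 179).
Check: 66² = 4356 ≡ 60 (mod 179). The two roots are 66 and 113.

66, 113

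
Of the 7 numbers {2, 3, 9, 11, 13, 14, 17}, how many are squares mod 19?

(2/19) = -1 → non-residue.
(3/19) = -1 → non-residue.
(9/19) = +1 → QR.
(11/19) = +1 → QR.
(13/19) = -1 → non-residue.
(14/19) = -1 → non-residue.
(17/19) = +1 → QR.
Total quadratic residues among the 7: 3.

3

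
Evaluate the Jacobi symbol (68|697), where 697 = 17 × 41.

0

Pull out 2^2: since 697 ≡ 1 (mod 8), (2/697) = +1, so (2/697)^2 = +1.
Reciprocity: 17 ≡ 1 and 697 ≡ 1 (mod 4), so (17/697) = +(697/17).
Reduce top mod 17: now compute (0/17).
Top reduces to 0: gcd > 1, so the symbol is 0.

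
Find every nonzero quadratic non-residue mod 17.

Square k = 1,…,8 (k and 17−k give the same square):
1²=1, 2²=4, 3²=9, 4²=16, 5²≡8, 6²≡2, 7²≡15, 8²≡13 (mod 17).
The residues are {1, 2, 4, 8, 9, 13, 15, 16}; the non-residues are the remaining 8 nonzero classes.

3 5 6 7 10 11 12 14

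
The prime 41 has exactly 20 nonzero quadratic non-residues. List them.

3,6,7,11,12,13,14,15,17,19,22,24,26,27,28,29,30,34,35,38

Square k = 1,…,20 (k and 41−k give the same square):
1²=1, 2²=4, 3²=9, 4²=16, 5²=25, 6²=36, 7²≡8, 8²≡23, 9²≡40, 10²≡18, 11²≡39, 12²≡21, 13²≡5, 14²≡32, 15²≡20, 16²≡10, 17²≡2, 18²≡37, 19²≡33, 20²≡31 (mod 41).
The residues are {1, 2, 4, 5, 8, 9, 10, 16, 18, 20, 21, 23, 25, 31, 32, 33, 36, 37, 39, 40}; the non-residues are the remaining 20 nonzero classes.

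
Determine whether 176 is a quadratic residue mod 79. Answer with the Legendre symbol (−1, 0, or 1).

1

First reduce: 176 ≡ 18 (mod 79).
Pull out 2: since 79 ≡ 7 (mod 8), (2/79) = +1.
Reciprocity: 9 ≡ 1 and 79 ≡ 3 (mod 4), so (9/79) = +(79/9).
Reduce top mod 9: now compute (7/9).
Reciprocity: 7 ≡ 3 and 9 ≡ 1 (mod 4), so (7/9) = +(9/7).
Reduce top mod 7: now compute (2/7).
Pull out 2: since 7 ≡ 7 (mod 8), (2/7) = +1.
Reached (1/7) = 1. Collecting the sign flips along the way, the symbol is +1.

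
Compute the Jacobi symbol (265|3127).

Reciprocity: 265 ≡ 1 and 3127 ≡ 3 (mod 4), so (265/3127) = +(3127/265).
Reduce top mod 265: now compute (212/265).
Pull out 2^2: since 265 ≡ 1 (mod 8), (2/265) = +1, so (2/265)^2 = +1.
Reciprocity: 53 ≡ 1 and 265 ≡ 1 (mod 4), so (53/265) = +(265/53).
Reduce top mod 53: now compute (0/53).
Top reduces to 0: gcd > 1, so the symbol is 0.

0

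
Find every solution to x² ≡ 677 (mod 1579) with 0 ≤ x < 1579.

611, 968

Since 1579 ≡ 3 (mod 4), a square root of 677 is 677^((1579+1)/4) = 677^395 mod 1579.
Repeated squaring: 677^2≡419, 677^4≡292, 677^8≡1577, 677^16≡4, 677^32≡16, 677^64≡256, 677^128≡797, 677^256≡451 (mod 1579).
677^395 = 677^(256+128+8+2+1) ≡ 611 (mod 1579).
Check: 611² = 373321 ≡ 677 (mod 1579). The two roots are 611 and 968.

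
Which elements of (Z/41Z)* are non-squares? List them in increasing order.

3,6,7,11,12,13,14,15,17,19,22,24,26,27,28,29,30,34,35,38

Square k = 1,…,20 (k and 41−k give the same square):
1²=1, 2²=4, 3²=9, 4²=16, 5²=25, 6²=36, 7²≡8, 8²≡23, 9²≡40, 10²≡18, 11²≡39, 12²≡21, 13²≡5, 14²≡32, 15²≡20, 16²≡10, 17²≡2, 18²≡37, 19²≡33, 20²≡31 (mod 41).
The residues are {1, 2, 4, 5, 8, 9, 10, 16, 18, 20, 21, 23, 25, 31, 32, 33, 36, 37, 39, 40}; the non-residues are the remaining 20 nonzero classes.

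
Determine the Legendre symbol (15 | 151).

-1

Reciprocity: 15 ≡ 3 and 151 ≡ 3 (mod 4), so (15/151) = −(151/15).
Reduce top mod 15: now compute (1/15).
Reached (1/15) = 1. Collecting the sign flips along the way, the symbol is -1.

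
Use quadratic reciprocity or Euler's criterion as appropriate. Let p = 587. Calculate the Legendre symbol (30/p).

Euler's criterion: (30/587) ≡ 30^293 (mod 587).
30^2 ≡ 313 (mod 587)
30^4 ≡ 527 (mod 587)
30^8 ≡ 78 (mod 587)
30^16 ≡ 214 (mod 587)
30^32 ≡ 10 (mod 587)
30^64 ≡ 100 (mod 587)
30^128 ≡ 21 (mod 587)
30^256 ≡ 441 (mod 587)
30^293 = 30^(256+32+4+1) ≡ 1 (mod 587).
Result is 1, so (30/587) = 1.

1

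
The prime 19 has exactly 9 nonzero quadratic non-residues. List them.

Square k = 1,…,9 (k and 19−k give the same square):
1²=1, 2²=4, 3²=9, 4²=16, 5²≡6, 6²≡17, 7²≡11, 8²≡7, 9²≡5 (mod 19).
The residues are {1, 4, 5, 6, 7, 9, 11, 16, 17}; the non-residues are the remaining 9 nonzero classes.

2, 3, 8, 10, 12, 13, 14, 15, 18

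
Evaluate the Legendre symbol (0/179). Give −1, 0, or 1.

Top reduces to 0: gcd > 1, so the symbol is 0.

0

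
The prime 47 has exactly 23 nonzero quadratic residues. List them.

1,2,3,4,6,7,8,9,12,14,16,17,18,21,24,25,27,28,32,34,36,37,42

Square k = 1,…,23 (k and 47−k give the same square):
1²=1, 2²=4, 3²=9, 4²=16, 5²=25, 6²=36, 7²≡2, 8²≡17, 9²≡34, 10²≡6, 11²≡27, 12²≡3, 13²≡28, 14²≡8, 15²≡37, 16²≡21, 17²≡7, 18²≡42, 19²≡32, 20²≡24, 21²≡18, 22²≡14, 23²≡12 (mod 47).
So the quadratic residues mod 47 are {1, 2, 3, 4, 6, 7, 8, 9, 12, 14, 16, 17, 18, 21, 24, 25, 27, 28, 32, 34, 36, 37, 42}.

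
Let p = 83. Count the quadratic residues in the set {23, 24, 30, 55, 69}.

(23/83) = +1 → QR.
(24/83) = -1 → non-residue.
(30/83) = +1 → QR.
(55/83) = -1 → non-residue.
(69/83) = +1 → QR.
Total quadratic residues among the 5: 3.

3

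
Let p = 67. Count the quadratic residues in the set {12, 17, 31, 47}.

2

(12/67) = -1 → non-residue.
(17/67) = +1 → QR.
(31/67) = -1 → non-residue.
(47/67) = +1 → QR.
Total quadratic residues among the 4: 2.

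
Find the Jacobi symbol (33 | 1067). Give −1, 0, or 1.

0

Reciprocity: 33 ≡ 1 and 1067 ≡ 3 (mod 4), so (33/1067) = +(1067/33).
Reduce top mod 33: now compute (11/33).
Reciprocity: 11 ≡ 3 and 33 ≡ 1 (mod 4), so (11/33) = +(33/11).
Reduce top mod 11: now compute (0/11).
Top reduces to 0: gcd > 1, so the symbol is 0.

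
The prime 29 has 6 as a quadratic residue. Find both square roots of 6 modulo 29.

8, 21

29 ≡ 1 (mod 4), so we find a root by search.
Trying successive values, 8² = 64 ≡ 6 (mod 29). The other root is 29 − 8 = 21.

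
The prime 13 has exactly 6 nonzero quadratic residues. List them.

Square k = 1,…,6 (k and 13−k give the same square):
1²=1, 2²=4, 3²=9, 4²≡3, 5²≡12, 6²≡10 (mod 13).
So the quadratic residues mod 13 are {1, 3, 4, 9, 10, 12}.

1, 3, 4, 9, 10, 12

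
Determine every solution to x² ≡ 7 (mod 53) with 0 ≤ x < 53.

53 ≡ 1 (mod 4), so we find a root by search.
Trying successive values, 22² = 484 ≡ 7 (mod 53). The other root is 53 − 22 = 31.

22, 31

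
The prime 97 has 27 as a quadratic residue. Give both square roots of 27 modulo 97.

30, 67

97 ≡ 1 (mod 4), so we find a root by search.
Trying successive values, 30² = 900 ≡ 27 (mod 97). The other root is 97 − 30 = 67.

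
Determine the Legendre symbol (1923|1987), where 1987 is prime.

Reciprocity: 1923 ≡ 3 and 1987 ≡ 3 (mod 4), so (1923/1987) = −(1987/1923).
Reduce top mod 1923: now compute (64/1923).
Pull out 2^6: since 1923 ≡ 3 (mod 8), (2/1923) = -1, so (2/1923)^6 = +1.
Reached (1/1923) = 1. Collecting the sign flips along the way, the symbol is -1.

-1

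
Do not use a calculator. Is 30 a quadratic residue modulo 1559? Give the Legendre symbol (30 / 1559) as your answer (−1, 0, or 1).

1

Pull out 2: since 1559 ≡ 7 (mod 8), (2/1559) = +1.
Reciprocity: 15 ≡ 3 and 1559 ≡ 3 (mod 4), so (15/1559) = −(1559/15).
Reduce top mod 15: now compute (14/15).
Pull out 2: since 15 ≡ 7 (mod 8), (2/15) = +1.
Reciprocity: 7 ≡ 3 and 15 ≡ 3 (mod 4), so (7/15) = −(15/7).
Reduce top mod 7: now compute (1/7).
Reached (1/7) = 1. Collecting the sign flips along the way, the symbol is +1.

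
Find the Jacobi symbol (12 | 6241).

Pull out 2^2: since 6241 ≡ 1 (mod 8), (2/6241) = +1, so (2/6241)^2 = +1.
Reciprocity: 3 ≡ 3 and 6241 ≡ 1 (mod 4), so (3/6241) = +(6241/3).
Reduce top mod 3: now compute (1/3).
Reached (1/3) = 1. Collecting the sign flips along the way, the symbol is +1.

1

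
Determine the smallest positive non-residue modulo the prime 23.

5

(2/23) = +1, so 2 is a residue.
(3/23) = +1, so 3 is a residue.
(4/23) = +1, so 4 is a residue.
(5/23) = −1, so 5 is the smallest positive non-residue mod 23.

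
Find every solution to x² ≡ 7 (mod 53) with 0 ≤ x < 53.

53 ≡ 1 (mod 4), so we find a root by search.
Trying successive values, 22² = 484 ≡ 7 (mod 53). The other root is 53 − 22 = 31.

22, 31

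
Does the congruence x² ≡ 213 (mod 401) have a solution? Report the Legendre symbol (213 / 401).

1

Euler's criterion: (213/401) ≡ 213^200 (mod 401).
213^2 ≡ 56 (mod 401)
213^4 ≡ 329 (mod 401)
213^8 ≡ 372 (mod 401)
213^16 ≡ 39 (mod 401)
213^32 ≡ 318 (mod 401)
213^64 ≡ 72 (mod 401)
213^128 ≡ 372 (mod 401)
213^200 = 213^(128+64+8) ≡ 1 (mod 401).
Result is 1, so (213/401) = 1.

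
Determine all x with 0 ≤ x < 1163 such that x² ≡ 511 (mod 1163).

134, 1029

Since 1163 ≡ 3 (mod 4), a square root of 511 is 511^((1163+1)/4) = 511^291 mod 1163.
Repeated squaring: 511^2≡609, 511^4≡1047, 511^8≡663, 511^16≡1118, 511^32≡862, 511^64≡1050, 511^128≡1139, 511^256≡576 (mod 1163).
511^291 = 511^(256+32+2+1) ≡ 134 (mod 1163).
Check: 134² = 17956 ≡ 511 (mod 1163). The two roots are 134 and 1029.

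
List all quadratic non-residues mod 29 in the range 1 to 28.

Square k = 1,…,14 (k and 29−k give the same square):
1²=1, 2²=4, 3²=9, 4²=16, 5²=25, 6²≡7, 7²≡20, 8²≡6, 9²≡23, 10²≡13, 11²≡5, 12²≡28, 13²≡24, 14²≡22 (mod 29).
The residues are {1, 4, 5, 6, 7, 9, 13, 16, 20, 22, 23, 24, 25, 28}; the non-residues are the remaining 14 nonzero classes.

2, 3, 8, 10, 11, 12, 14, 15, 17, 18, 19, 21, 26, 27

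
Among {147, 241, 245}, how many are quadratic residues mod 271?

(147/271) = -1 → non-residue.
(241/271) = +1 → QR.
(245/271) = +1 → QR.
Total quadratic residues among the 3: 2.

2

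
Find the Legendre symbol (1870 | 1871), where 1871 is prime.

Pull out 2: since 1871 ≡ 7 (mod 8), (2/1871) = +1.
Reciprocity: 935 ≡ 3 and 1871 ≡ 3 (mod 4), so (935/1871) = −(1871/935).
Reduce top mod 935: now compute (1/935).
Reached (1/935) = 1. Collecting the sign flips along the way, the symbol is -1.

-1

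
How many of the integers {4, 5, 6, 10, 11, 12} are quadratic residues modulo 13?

(4/13) = +1 → QR.
(5/13) = -1 → non-residue.
(6/13) = -1 → non-residue.
(10/13) = +1 → QR.
(11/13) = -1 → non-residue.
(12/13) = +1 → QR.
Total quadratic residues among the 6: 3.

3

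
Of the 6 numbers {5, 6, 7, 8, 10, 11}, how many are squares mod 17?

1

(5/17) = -1 → non-residue.
(6/17) = -1 → non-residue.
(7/17) = -1 → non-residue.
(8/17) = +1 → QR.
(10/17) = -1 → non-residue.
(11/17) = -1 → non-residue.
Total quadratic residues among the 6: 1.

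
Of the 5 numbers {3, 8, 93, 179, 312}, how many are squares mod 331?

(3/331) = -1 → non-residue.
(8/331) = -1 → non-residue.
(93/331) = -1 → non-residue.
(179/331) = +1 → QR.
(312/331) = -1 → non-residue.
Total quadratic residues among the 5: 1.

1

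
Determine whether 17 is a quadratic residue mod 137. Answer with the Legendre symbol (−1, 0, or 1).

1

Euler's criterion: (17/137) ≡ 17^68 (mod 137).
17^2 ≡ 15 (mod 137)
17^4 ≡ 88 (mod 137)
17^8 ≡ 72 (mod 137)
17^16 ≡ 115 (mod 137)
17^32 ≡ 73 (mod 137)
17^64 ≡ 123 (mod 137)
17^68 = 17^(64+4) ≡ 1 (mod 137).
Result is 1, so (17/137) = 1.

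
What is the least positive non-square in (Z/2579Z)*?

2

(2/2579) = −1, so 2 is the smallest positive non-residue mod 2579.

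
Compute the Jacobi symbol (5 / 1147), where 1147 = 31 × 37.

Reciprocity: 5 ≡ 1 and 1147 ≡ 3 (mod 4), so (5/1147) = +(1147/5).
Reduce top mod 5: now compute (2/5).
Pull out 2: since 5 ≡ 5 (mod 8), (2/5) = -1.
Reached (1/5) = 1. Collecting the sign flips along the way, the symbol is -1.

-1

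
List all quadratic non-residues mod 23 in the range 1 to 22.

Square k = 1,…,11 (k and 23−k give the same square):
1²=1, 2²=4, 3²=9, 4²=16, 5²≡2, 6²≡13, 7²≡3, 8²≡18, 9²≡12, 10²≡8, 11²≡6 (mod 23).
The residues are {1, 2, 3, 4, 6, 8, 9, 12, 13, 16, 18}; the non-residues are the remaining 11 nonzero classes.

5 7 10 11 14 15 17 19 20 21 22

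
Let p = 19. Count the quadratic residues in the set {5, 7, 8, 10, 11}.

(5/19) = +1 → QR.
(7/19) = +1 → QR.
(8/19) = -1 → non-residue.
(10/19) = -1 → non-residue.
(11/19) = +1 → QR.
Total quadratic residues among the 5: 3.

3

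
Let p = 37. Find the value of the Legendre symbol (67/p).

1

Euler's criterion: (67/37) ≡ 30^18 (mod 37).
30^2 ≡ 12 (mod 37)
30^4 ≡ 33 (mod 37)
30^8 ≡ 16 (mod 37)
30^16 ≡ 34 (mod 37)
30^18 = 30^(16+2) ≡ 1 (mod 37).
Result is 1, so (67/37) = 1.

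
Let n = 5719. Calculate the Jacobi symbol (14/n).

Pull out 2: since 5719 ≡ 7 (mod 8), (2/5719) = +1.
Reciprocity: 7 ≡ 3 and 5719 ≡ 3 (mod 4), so (7/5719) = −(5719/7).
Reduce top mod 7: now compute (0/7).
Top reduces to 0: gcd > 1, so the symbol is 0.

0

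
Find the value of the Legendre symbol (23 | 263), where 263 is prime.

1

Euler's criterion: (23/263) ≡ 23^131 (mod 263).
23^2 ≡ 3 (mod 263)
23^4 ≡ 9 (mod 263)
23^8 ≡ 81 (mod 263)
23^16 ≡ 249 (mod 263)
23^32 ≡ 196 (mod 263)
23^64 ≡ 18 (mod 263)
23^128 ≡ 61 (mod 263)
23^131 = 23^(128+2+1) ≡ 1 (mod 263).
Result is 1, so (23/263) = 1.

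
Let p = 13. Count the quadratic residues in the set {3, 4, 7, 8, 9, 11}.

(3/13) = +1 → QR.
(4/13) = +1 → QR.
(7/13) = -1 → non-residue.
(8/13) = -1 → non-residue.
(9/13) = +1 → QR.
(11/13) = -1 → non-residue.
Total quadratic residues among the 6: 3.

3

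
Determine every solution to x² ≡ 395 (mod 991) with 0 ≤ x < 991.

Since 991 ≡ 3 (mod 4), a square root of 395 is 395^((991+1)/4) = 395^248 mod 991.
Repeated squaring: 395^2≡438, 395^4≡581, 395^8≡621, 395^16≡142, 395^32≡344, 395^64≡407, 395^128≡152 (mod 991).
395^248 = 395^(128+64+32+16+8) ≡ 725 (mod 991).
Check: 725² = 525625 ≡ 395 (mod 991). The two roots are 266 and 725.

266, 725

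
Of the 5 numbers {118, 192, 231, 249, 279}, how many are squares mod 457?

(118/457) = -1 → non-residue.
(192/457) = +1 → QR.
(231/457) = -1 → non-residue.
(249/457) = -1 → non-residue.
(279/457) = -1 → non-residue.
Total quadratic residues among the 5: 1.

1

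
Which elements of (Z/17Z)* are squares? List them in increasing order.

1 2 4 8 9 13 15 16

Square k = 1,…,8 (k and 17−k give the same square):
1²=1, 2²=4, 3²=9, 4²=16, 5²≡8, 6²≡2, 7²≡15, 8²≡13 (mod 17).
So the quadratic residues mod 17 are {1, 2, 4, 8, 9, 13, 15, 16}.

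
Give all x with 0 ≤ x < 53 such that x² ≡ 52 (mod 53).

53 ≡ 1 (mod 4), so we find a root by search.
Trying successive values, 23² = 529 ≡ 52 (mod 53). The other root is 53 − 23 = 30.

23, 30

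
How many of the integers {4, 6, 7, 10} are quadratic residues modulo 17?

1

(4/17) = +1 → QR.
(6/17) = -1 → non-residue.
(7/17) = -1 → non-residue.
(10/17) = -1 → non-residue.
Total quadratic residues among the 4: 1.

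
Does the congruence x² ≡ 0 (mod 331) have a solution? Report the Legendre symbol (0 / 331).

Top reduces to 0: gcd > 1, so the symbol is 0.

0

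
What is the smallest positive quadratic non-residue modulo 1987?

2

(2/1987) = −1, so 2 is the smallest positive non-residue mod 1987.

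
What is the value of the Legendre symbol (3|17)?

Reciprocity: 3 ≡ 3 and 17 ≡ 1 (mod 4), so (3/17) = +(17/3).
Reduce top mod 3: now compute (2/3).
Pull out 2: since 3 ≡ 3 (mod 8), (2/3) = -1.
Reached (1/3) = 1. Collecting the sign flips along the way, the symbol is -1.

-1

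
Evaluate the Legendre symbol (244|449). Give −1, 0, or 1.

Pull out 2^2: since 449 ≡ 1 (mod 8), (2/449) = +1, so (2/449)^2 = +1.
Reciprocity: 61 ≡ 1 and 449 ≡ 1 (mod 4), so (61/449) = +(449/61).
Reduce top mod 61: now compute (22/61).
Pull out 2: since 61 ≡ 5 (mod 8), (2/61) = -1.
Reciprocity: 11 ≡ 3 and 61 ≡ 1 (mod 4), so (11/61) = +(61/11).
Reduce top mod 11: now compute (6/11).
Pull out 2: since 11 ≡ 3 (mod 8), (2/11) = -1.
Reciprocity: 3 ≡ 3 and 11 ≡ 3 (mod 4), so (3/11) = −(11/3).
Reduce top mod 3: now compute (2/3).
Pull out 2: since 3 ≡ 3 (mod 8), (2/3) = -1.
Reached (1/3) = 1. Collecting the sign flips along the way, the symbol is +1.

1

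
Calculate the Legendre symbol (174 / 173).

1

First reduce: 174 ≡ 1 (mod 173).
Reached (1/173) = 1. Collecting the sign flips along the way, the symbol is +1.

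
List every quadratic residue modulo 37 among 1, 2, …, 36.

Square k = 1,…,18 (k and 37−k give the same square):
1²=1, 2²=4, 3²=9, 4²=16, 5²=25, 6²=36, 7²≡12, 8²≡27, 9²≡7, 10²≡26, 11²≡10, 12²≡33, 13²≡21, 14²≡11, 15²≡3, 16²≡34, 17²≡30, 18²≡28 (mod 37).
So the quadratic residues mod 37 are {1, 3, 4, 7, 9, 10, 11, 12, 16, 21, 25, 26, 27, 28, 30, 33, 34, 36}.

1 3 4 7 9 10 11 12 16 21 25 26 27 28 30 33 34 36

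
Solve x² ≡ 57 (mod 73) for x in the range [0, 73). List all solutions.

73 ≡ 1 (mod 4), so we find a root by search.
Trying successive values, 35² = 1225 ≡ 57 (mod 73). The other root is 73 − 35 = 38.

35, 38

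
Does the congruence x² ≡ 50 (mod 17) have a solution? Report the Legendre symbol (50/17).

1

First reduce: 50 ≡ 16 (mod 17).
Pull out 2^4: since 17 ≡ 1 (mod 8), (2/17) = +1, so (2/17)^4 = +1.
Reached (1/17) = 1. Collecting the sign flips along the way, the symbol is +1.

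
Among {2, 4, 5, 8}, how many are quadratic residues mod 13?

(2/13) = -1 → non-residue.
(4/13) = +1 → QR.
(5/13) = -1 → non-residue.
(8/13) = -1 → non-residue.
Total quadratic residues among the 4: 1.

1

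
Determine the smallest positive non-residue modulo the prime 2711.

7

(2/2711) = +1, so 2 is a residue.
(3/2711) = +1, so 3 is a residue.
(4/2711) = +1, so 4 is a residue.
(5/2711) = +1, so 5 is a residue.
(6/2711) = +1, so 6 is a residue.
(7/2711) = −1, so 7 is the smallest positive non-residue mod 2711.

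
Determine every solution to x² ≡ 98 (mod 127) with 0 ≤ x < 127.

Since 127 ≡ 3 (mod 4), a square root of 98 is 98^((127+1)/4) = 98^32 mod 127.
Repeated squaring: 98^2≡79, 98^4≡18, 98^8≡70, 98^16≡74, 98^32≡15 (mod 127).
98^32 = 98^(32) ≡ 15 (mod 127).
Check: 15² = 225 ≡ 98 (mod 127). The two roots are 15 and 112.

15, 112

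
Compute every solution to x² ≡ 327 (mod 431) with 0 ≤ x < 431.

Since 431 ≡ 3 (mod 4), a square root of 327 is 327^((431+1)/4) = 327^108 mod 431.
Repeated squaring: 327^2≡41, 327^4≡388, 327^8≡125, 327^16≡109, 327^32≡244, 327^64≡58 (mod 431).
327^108 = 327^(64+32+8+4) ≡ 190 (mod 431).
Check: 190² = 36100 ≡ 327 (mod 431). The two roots are 190 and 241.

190, 241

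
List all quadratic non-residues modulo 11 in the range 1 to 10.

Square k = 1,…,5 (k and 11−k give the same square):
1²=1, 2²=4, 3²=9, 4²≡5, 5²≡3 (mod 11).
The residues are {1, 3, 4, 5, 9}; the non-residues are the remaining 5 nonzero classes.

2,6,7,8,10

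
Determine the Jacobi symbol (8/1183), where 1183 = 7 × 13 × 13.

1

Pull out 2^3: since 1183 ≡ 7 (mod 8), (2/1183) = +1, so (2/1183)^3 = +1.
Reached (1/1183) = 1. Collecting the sign flips along the way, the symbol is +1.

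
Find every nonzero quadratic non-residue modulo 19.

2 3 8 10 12 13 14 15 18

Square k = 1,…,9 (k and 19−k give the same square):
1²=1, 2²=4, 3²=9, 4²=16, 5²≡6, 6²≡17, 7²≡11, 8²≡7, 9²≡5 (mod 19).
The residues are {1, 4, 5, 6, 7, 9, 11, 16, 17}; the non-residues are the remaining 9 nonzero classes.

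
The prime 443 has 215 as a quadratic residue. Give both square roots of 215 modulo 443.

Since 443 ≡ 3 (mod 4), a square root of 215 is 215^((443+1)/4) = 215^111 mod 443.
Repeated squaring: 215^2≡153, 215^4≡373, 215^8≡27, 215^16≡286, 215^32≡284, 215^64≡30 (mod 443).
215^111 = 215^(64+32+8+4+2+1) ≡ 341 (mod 443).
Check: 341² = 116281 ≡ 215 (mod 443). The two roots are 102 and 341.

102, 341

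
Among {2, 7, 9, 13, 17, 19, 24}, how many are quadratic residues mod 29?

(2/29) = -1 → non-residue.
(7/29) = +1 → QR.
(9/29) = +1 → QR.
(13/29) = +1 → QR.
(17/29) = -1 → non-residue.
(19/29) = -1 → non-residue.
(24/29) = +1 → QR.
Total quadratic residues among the 7: 4.

4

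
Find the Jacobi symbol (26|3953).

Pull out 2: since 3953 ≡ 1 (mod 8), (2/3953) = +1.
Reciprocity: 13 ≡ 1 and 3953 ≡ 1 (mod 4), so (13/3953) = +(3953/13).
Reduce top mod 13: now compute (1/13).
Reached (1/13) = 1. Collecting the sign flips along the way, the symbol is +1.

1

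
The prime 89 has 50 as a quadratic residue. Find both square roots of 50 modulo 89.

36, 53

89 ≡ 1 (mod 4), so we find a root by search.
Trying successive values, 36² = 1296 ≡ 50 (mod 89). The other root is 89 − 36 = 53.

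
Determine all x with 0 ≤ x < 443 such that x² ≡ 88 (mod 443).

Since 443 ≡ 3 (mod 4), a square root of 88 is 88^((443+1)/4) = 88^111 mod 443.
Repeated squaring: 88^2≡213, 88^4≡183, 88^8≡264, 88^16≡145, 88^32≡204, 88^64≡417 (mod 443).
88^111 = 88^(64+32+8+4+2+1) ≡ 201 (mod 443).
Check: 201² = 40401 ≡ 88 (mod 443). The two roots are 201 and 242.

201, 242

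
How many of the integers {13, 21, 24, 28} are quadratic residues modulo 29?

(13/29) = +1 → QR.
(21/29) = -1 → non-residue.
(24/29) = +1 → QR.
(28/29) = +1 → QR.
Total quadratic residues among the 4: 3.

3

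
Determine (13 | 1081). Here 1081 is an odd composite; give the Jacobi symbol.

Reciprocity: 13 ≡ 1 and 1081 ≡ 1 (mod 4), so (13/1081) = +(1081/13).
Reduce top mod 13: now compute (2/13).
Pull out 2: since 13 ≡ 5 (mod 8), (2/13) = -1.
Reached (1/13) = 1. Collecting the sign flips along the way, the symbol is -1.

-1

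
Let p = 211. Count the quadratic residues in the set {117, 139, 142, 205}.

(117/211) = +1 → QR.
(139/211) = +1 → QR.
(142/211) = -1 → non-residue.
(205/211) = -1 → non-residue.
Total quadratic residues among the 4: 2.

2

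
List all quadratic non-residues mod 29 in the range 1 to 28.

2 3 8 10 11 12 14 15 17 18 19 21 26 27

Square k = 1,…,14 (k and 29−k give the same square):
1²=1, 2²=4, 3²=9, 4²=16, 5²=25, 6²≡7, 7²≡20, 8²≡6, 9²≡23, 10²≡13, 11²≡5, 12²≡28, 13²≡24, 14²≡22 (mod 29).
The residues are {1, 4, 5, 6, 7, 9, 13, 16, 20, 22, 23, 24, 25, 28}; the non-residues are the remaining 14 nonzero classes.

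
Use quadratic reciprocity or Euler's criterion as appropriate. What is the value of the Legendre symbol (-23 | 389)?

Euler's criterion: (-23/389) ≡ 366^194 (mod 389).
366^2 ≡ 140 (mod 389)
366^4 ≡ 150 (mod 389)
366^8 ≡ 327 (mod 389)
366^16 ≡ 343 (mod 389)
366^32 ≡ 171 (mod 389)
366^64 ≡ 66 (mod 389)
366^128 ≡ 77 (mod 389)
366^194 = 366^(128+64+2) ≡ 388 (mod 389).
Result is 388 ≡ −1, so (-23/389) = −1.

-1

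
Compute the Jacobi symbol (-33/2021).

First reduce: -33 ≡ 1988 (mod 2021).
Pull out 2^2: since 2021 ≡ 5 (mod 8), (2/2021) = -1, so (2/2021)^2 = +1.
Reciprocity: 497 ≡ 1 and 2021 ≡ 1 (mod 4), so (497/2021) = +(2021/497).
Reduce top mod 497: now compute (33/497).
Reciprocity: 33 ≡ 1 and 497 ≡ 1 (mod 4), so (33/497) = +(497/33).
Reduce top mod 33: now compute (2/33).
Pull out 2: since 33 ≡ 1 (mod 8), (2/33) = +1.
Reached (1/33) = 1. Collecting the sign flips along the way, the symbol is +1.

1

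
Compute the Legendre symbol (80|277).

-1

Pull out 2^4: since 277 ≡ 5 (mod 8), (2/277) = -1, so (2/277)^4 = +1.
Reciprocity: 5 ≡ 1 and 277 ≡ 1 (mod 4), so (5/277) = +(277/5).
Reduce top mod 5: now compute (2/5).
Pull out 2: since 5 ≡ 5 (mod 8), (2/5) = -1.
Reached (1/5) = 1. Collecting the sign flips along the way, the symbol is -1.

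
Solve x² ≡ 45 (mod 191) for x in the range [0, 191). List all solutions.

Since 191 ≡ 3 (mod 4), a square root of 45 is 45^((191+1)/4) = 45^48 mod 191.
Repeated squaring: 45^2≡115, 45^4≡46, 45^8≡15, 45^16≡34, 45^32≡10 (mod 191).
45^48 = 45^(32+16) ≡ 149 (mod 191).
Check: 149² = 22201 ≡ 45 (mod 191). The two roots are 42 and 149.

42, 149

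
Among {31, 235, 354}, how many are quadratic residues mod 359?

(31/359) = -1 → non-residue.
(235/359) = +1 → QR.
(354/359) = -1 → non-residue.
Total quadratic residues among the 3: 1.

1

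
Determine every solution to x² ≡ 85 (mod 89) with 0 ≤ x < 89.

89 ≡ 1 (mod 4), so we find a root by search.
Trying successive values, 21² = 441 ≡ 85 (mod 89). The other root is 89 − 21 = 68.

21, 68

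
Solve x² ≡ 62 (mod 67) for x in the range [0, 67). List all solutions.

Since 67 ≡ 3 (mod 4), a square root of 62 is 62^((67+1)/4) = 62^17 mod 67.
Repeated squaring: 62^2≡25, 62^4≡22, 62^8≡15, 62^16≡24 (mod 67).
62^17 = 62^(16+1) ≡ 14 (mod 67).
Check: 14² = 196 ≡ 62 (mod 67). The two roots are 14 and 53.

14, 53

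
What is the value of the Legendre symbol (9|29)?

Euler's criterion: (9/29) ≡ 9^14 (mod 29).
9^2 ≡ 23 (mod 29)
9^4 ≡ 7 (mod 29)
9^8 ≡ 20 (mod 29)
9^14 = 9^(8+4+2) ≡ 1 (mod 29).
Result is 1, so (9/29) = 1.

1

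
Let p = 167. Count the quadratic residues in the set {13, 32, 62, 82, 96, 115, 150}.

(13/167) = -1 → non-residue.
(32/167) = +1 → QR.
(62/167) = +1 → QR.
(82/167) = -1 → non-residue.
(96/167) = +1 → QR.
(115/167) = +1 → QR.
(150/167) = +1 → QR.
Total quadratic residues among the 7: 5.

5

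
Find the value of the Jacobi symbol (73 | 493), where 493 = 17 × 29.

1

Reciprocity: 73 ≡ 1 and 493 ≡ 1 (mod 4), so (73/493) = +(493/73).
Reduce top mod 73: now compute (55/73).
Reciprocity: 55 ≡ 3 and 73 ≡ 1 (mod 4), so (55/73) = +(73/55).
Reduce top mod 55: now compute (18/55).
Pull out 2: since 55 ≡ 7 (mod 8), (2/55) = +1.
Reciprocity: 9 ≡ 1 and 55 ≡ 3 (mod 4), so (9/55) = +(55/9).
Reduce top mod 9: now compute (1/9).
Reached (1/9) = 1. Collecting the sign flips along the way, the symbol is +1.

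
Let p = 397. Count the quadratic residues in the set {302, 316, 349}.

2

(302/397) = -1 → non-residue.
(316/397) = +1 → QR.
(349/397) = +1 → QR.
Total quadratic residues among the 3: 2.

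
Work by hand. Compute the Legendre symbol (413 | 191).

First reduce: 413 ≡ 31 (mod 191).
Reciprocity: 31 ≡ 3 and 191 ≡ 3 (mod 4), so (31/191) = −(191/31).
Reduce top mod 31: now compute (5/31).
Reciprocity: 5 ≡ 1 and 31 ≡ 3 (mod 4), so (5/31) = +(31/5).
Reduce top mod 5: now compute (1/5).
Reached (1/5) = 1. Collecting the sign flips along the way, the symbol is -1.

-1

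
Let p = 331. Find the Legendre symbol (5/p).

Reciprocity: 5 ≡ 1 and 331 ≡ 3 (mod 4), so (5/331) = +(331/5).
Reduce top mod 5: now compute (1/5).
Reached (1/5) = 1. Collecting the sign flips along the way, the symbol is +1.

1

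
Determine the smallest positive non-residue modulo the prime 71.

(2/71) = +1, so 2 is a residue.
(3/71) = +1, so 3 is a residue.
(4/71) = +1, so 4 is a residue.
(5/71) = +1, so 5 is a residue.
(6/71) = +1, so 6 is a residue.
(7/71) = −1, so 7 is the smallest positive non-residue mod 71.

7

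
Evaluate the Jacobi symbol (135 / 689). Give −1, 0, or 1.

Reciprocity: 135 ≡ 3 and 689 ≡ 1 (mod 4), so (135/689) = +(689/135).
Reduce top mod 135: now compute (14/135).
Pull out 2: since 135 ≡ 7 (mod 8), (2/135) = +1.
Reciprocity: 7 ≡ 3 and 135 ≡ 3 (mod 4), so (7/135) = −(135/7).
Reduce top mod 7: now compute (2/7).
Pull out 2: since 7 ≡ 7 (mod 8), (2/7) = +1.
Reached (1/7) = 1. Collecting the sign flips along the way, the symbol is -1.

-1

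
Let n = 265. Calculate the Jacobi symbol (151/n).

-1

Reciprocity: 151 ≡ 3 and 265 ≡ 1 (mod 4), so (151/265) = +(265/151).
Reduce top mod 151: now compute (114/151).
Pull out 2: since 151 ≡ 7 (mod 8), (2/151) = +1.
Reciprocity: 57 ≡ 1 and 151 ≡ 3 (mod 4), so (57/151) = +(151/57).
Reduce top mod 57: now compute (37/57).
Reciprocity: 37 ≡ 1 and 57 ≡ 1 (mod 4), so (37/57) = +(57/37).
Reduce top mod 37: now compute (20/37).
Pull out 2^2: since 37 ≡ 5 (mod 8), (2/37) = -1, so (2/37)^2 = +1.
Reciprocity: 5 ≡ 1 and 37 ≡ 1 (mod 4), so (5/37) = +(37/5).
Reduce top mod 5: now compute (2/5).
Pull out 2: since 5 ≡ 5 (mod 8), (2/5) = -1.
Reached (1/5) = 1. Collecting the sign flips along the way, the symbol is -1.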